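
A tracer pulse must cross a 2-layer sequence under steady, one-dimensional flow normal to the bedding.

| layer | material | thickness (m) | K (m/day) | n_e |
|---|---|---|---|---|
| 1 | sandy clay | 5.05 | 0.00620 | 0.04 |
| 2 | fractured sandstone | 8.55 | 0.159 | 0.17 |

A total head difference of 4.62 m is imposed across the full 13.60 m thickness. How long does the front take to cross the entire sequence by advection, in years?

0.852

With flow normal to the layers, continuity requires the same specific discharge q through every layer.
Σ(b_i/K_i) = 5.05/0.00620 + 8.55/0.159 = 868.3 d.
q = Δh / Σ(b_i/K_i) = 4.62 / 868.3 = 0.005321 m/day.
In each layer the seepage velocity is v_i = q/n_i, so the layer transit time is t_i = b_i·n_i / q:
  layer 1 (sandy clay): t_1 = 5.05 × 0.04 / 0.005321 = 37.96 d
  layer 2 (fractured sandstone): t_2 = 8.55 × 0.17 / 0.005321 = 273.2 d
Total t = Σ t_i = 311.1 days = 0.8518 years.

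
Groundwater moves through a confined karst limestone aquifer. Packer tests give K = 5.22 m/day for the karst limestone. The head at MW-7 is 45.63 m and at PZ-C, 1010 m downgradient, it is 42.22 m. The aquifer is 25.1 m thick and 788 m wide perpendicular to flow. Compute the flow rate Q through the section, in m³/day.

349

Cross-sectional area A = 788 × 25.1 = 19779 m².
Hydraulic gradient i = (45.63 − 42.22) / 1010 = 3.41 / 1010 = 0.003376.
Darcy's law: Q = K · A · i = 5.220 × 19779 × 0.003376 = 348.6 m³/day.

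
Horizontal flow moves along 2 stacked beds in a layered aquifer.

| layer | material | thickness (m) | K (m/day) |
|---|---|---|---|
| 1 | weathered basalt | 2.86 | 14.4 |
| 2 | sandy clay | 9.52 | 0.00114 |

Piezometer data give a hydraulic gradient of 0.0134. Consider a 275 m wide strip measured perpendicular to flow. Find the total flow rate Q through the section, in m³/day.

152

Flow is parallel to layering, so each bed carries its own Darcy discharge and the transmissivities add.
Σ(K_i·b_i) = 14.4×2.86 + 0.00114×9.52 = 41.19 m²/day.
Hydraulic gradient i = 0.0134.
Q = Σ(K_i·b_i) · W · i = 41.19 × 275 × 0.01340 = 151.8 m³/day.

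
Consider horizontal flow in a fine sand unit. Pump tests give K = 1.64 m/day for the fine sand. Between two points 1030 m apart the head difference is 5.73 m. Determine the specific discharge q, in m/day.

Hydraulic gradient i = Δh / L = 5.73 / 1030 = 0.005563.
Specific discharge q = K · i = 1.640 × 0.005563 = 0.009123 m/day.

0.00912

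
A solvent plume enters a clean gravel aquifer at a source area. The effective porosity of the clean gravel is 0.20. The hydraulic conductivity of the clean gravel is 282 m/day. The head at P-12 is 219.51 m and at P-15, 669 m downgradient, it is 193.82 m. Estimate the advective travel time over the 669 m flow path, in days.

12.4

Hydraulic gradient i = (219.51 − 193.82) / 669 = 25.69 / 669 = 0.03840.
Darcy flux q = K · i = 282.0 × 0.03840 = 10.83 m/day.
Seepage velocity v = q / n_e = 10.83 / 0.20 = 54.14 m/day.
Travel time t = L / v = 669 / 54.14 = 12.36 days.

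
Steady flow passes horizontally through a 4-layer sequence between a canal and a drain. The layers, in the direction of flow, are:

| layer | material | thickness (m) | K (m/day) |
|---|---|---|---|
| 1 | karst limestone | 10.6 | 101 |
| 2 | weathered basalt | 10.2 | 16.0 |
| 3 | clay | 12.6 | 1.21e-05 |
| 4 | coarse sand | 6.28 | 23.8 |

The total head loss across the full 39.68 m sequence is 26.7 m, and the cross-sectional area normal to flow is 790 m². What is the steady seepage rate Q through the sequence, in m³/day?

0.0203

Flow is perpendicular to layering, so the layers act in series and the equivalent K is the thickness-weighted harmonic mean.
Total thickness L = 10.6 + 10.2 + 12.6 + 6.28 = 39.68 m.
Σ(b_i/K_i) = 10.6/101 + 10.2/16.0 + 12.6/1.21e-05 + 6.28/23.8 = 1.041e+06 d.
K_eq = L / Σ(b_i/K_i) = 39.68 / 1.041e+06 = 3.811e-05 m/day.
Q = K_eq · A · (Δh/L) = 3.811e-05 × 790 × (26.7/39.68) = 0.02026 m³/day.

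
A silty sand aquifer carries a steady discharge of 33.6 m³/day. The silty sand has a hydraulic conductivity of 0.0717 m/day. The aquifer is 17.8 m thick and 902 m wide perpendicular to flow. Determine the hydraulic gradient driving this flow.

0.0292

Cross-sectional area A = 902 × 17.8 = 16056 m².
From Q = K·A·i, i = Q / (K·A) = 33.6 / (0.07170 × 16056) = 0.02919.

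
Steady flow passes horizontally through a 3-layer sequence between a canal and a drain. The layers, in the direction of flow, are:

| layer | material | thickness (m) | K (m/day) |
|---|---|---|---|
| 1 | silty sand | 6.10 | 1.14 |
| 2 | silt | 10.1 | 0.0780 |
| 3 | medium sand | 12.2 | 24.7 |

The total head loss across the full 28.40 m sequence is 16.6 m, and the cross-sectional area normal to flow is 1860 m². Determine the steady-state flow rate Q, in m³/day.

228

Flow is perpendicular to layering, so the layers act in series and the equivalent K is the thickness-weighted harmonic mean.
Total thickness L = 6.10 + 10.1 + 12.2 = 28.40 m.
Σ(b_i/K_i) = 6.10/1.14 + 10.1/0.0780 + 12.2/24.7 = 135.3 d.
K_eq = L / Σ(b_i/K_i) = 28.40 / 135.3 = 0.2099 m/day.
Q = K_eq · A · (Δh/L) = 0.2099 × 1860 × (16.6/28.40) = 228.2 m³/day.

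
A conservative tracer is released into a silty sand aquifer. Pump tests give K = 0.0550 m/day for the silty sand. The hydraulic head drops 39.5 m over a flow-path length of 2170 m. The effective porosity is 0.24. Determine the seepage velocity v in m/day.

0.00417

Hydraulic gradient i = Δh / L = 39.5 / 2170 = 0.01820.
Darcy flux q = K · i = 0.05500 × 0.01820 = 0.001001 m/day.
Seepage velocity v = q / n_e = 0.001001 / 0.24 = 0.004171 m/day.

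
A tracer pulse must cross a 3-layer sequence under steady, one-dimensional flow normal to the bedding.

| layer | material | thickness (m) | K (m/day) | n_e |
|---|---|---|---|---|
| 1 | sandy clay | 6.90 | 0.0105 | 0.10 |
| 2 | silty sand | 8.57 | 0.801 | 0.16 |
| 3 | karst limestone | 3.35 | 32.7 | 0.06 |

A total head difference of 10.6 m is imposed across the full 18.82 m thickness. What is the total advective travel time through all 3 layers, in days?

143

With flow normal to the layers, continuity requires the same specific discharge q through every layer.
Σ(b_i/K_i) = 6.90/0.0105 + 8.57/0.801 + 3.35/32.7 = 667.9 d.
q = Δh / Σ(b_i/K_i) = 10.6 / 667.9 = 0.01587 m/day.
In each layer the seepage velocity is v_i = q/n_i, so the layer transit time is t_i = b_i·n_i / q:
  layer 1 (sandy clay): t_1 = 6.90 × 0.10 / 0.01587 = 43.48 d
  layer 2 (silty sand): t_2 = 8.57 × 0.16 / 0.01587 = 86.40 d
  layer 3 (karst limestone): t_3 = 3.35 × 0.06 / 0.01587 = 12.67 d
Total t = Σ t_i = 142.5 days.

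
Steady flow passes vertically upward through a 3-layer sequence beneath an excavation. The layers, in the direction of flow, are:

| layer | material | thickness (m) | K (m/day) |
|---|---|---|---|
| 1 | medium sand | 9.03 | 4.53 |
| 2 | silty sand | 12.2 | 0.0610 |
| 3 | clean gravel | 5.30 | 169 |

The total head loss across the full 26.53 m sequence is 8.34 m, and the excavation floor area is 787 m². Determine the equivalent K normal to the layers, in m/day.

0.131

Flow is perpendicular to layering, so the layers act in series and the equivalent K is the thickness-weighted harmonic mean.
Total thickness L = 9.03 + 12.2 + 5.30 = 26.53 m.
Σ(b_i/K_i) = 9.03/4.53 + 12.2/0.0610 + 5.30/169 = 202.0 d.
K_eq = L / Σ(b_i/K_i) = 26.53 / 202.0 = 0.1313 m/day.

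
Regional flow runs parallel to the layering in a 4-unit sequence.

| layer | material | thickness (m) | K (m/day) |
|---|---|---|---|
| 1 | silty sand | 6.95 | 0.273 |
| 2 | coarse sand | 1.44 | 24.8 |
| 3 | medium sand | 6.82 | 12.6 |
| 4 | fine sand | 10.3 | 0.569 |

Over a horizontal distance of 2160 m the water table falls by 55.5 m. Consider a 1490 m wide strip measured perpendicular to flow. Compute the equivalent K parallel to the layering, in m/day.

Flow is parallel to layering, so each bed carries its own Darcy discharge and the transmissivities add.
Σ(K_i·b_i) = 0.273×6.95 + 24.8×1.44 + 12.6×6.82 + 0.569×10.3 = 129.4 m²/day.
Total thickness b = 25.51 m, so K_eq = Σ(K_i·b_i)/b = 5.073 m/day.

5.07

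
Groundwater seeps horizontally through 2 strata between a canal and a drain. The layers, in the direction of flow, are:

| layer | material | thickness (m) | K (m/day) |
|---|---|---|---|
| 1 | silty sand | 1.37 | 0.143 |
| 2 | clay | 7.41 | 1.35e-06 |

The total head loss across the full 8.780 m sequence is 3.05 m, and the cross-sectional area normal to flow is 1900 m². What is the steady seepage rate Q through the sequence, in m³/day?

Flow is perpendicular to layering, so the layers act in series and the equivalent K is the thickness-weighted harmonic mean.
Total thickness L = 1.37 + 7.41 = 8.780 m.
Σ(b_i/K_i) = 1.37/0.143 + 7.41/1.35e-06 = 5.489e+06 d.
K_eq = L / Σ(b_i/K_i) = 8.780 / 5.489e+06 = 1.600e-06 m/day.
Q = K_eq · A · (Δh/L) = 1.600e-06 × 1900 × (3.05/8.780) = 0.001056 m³/day.

0.00106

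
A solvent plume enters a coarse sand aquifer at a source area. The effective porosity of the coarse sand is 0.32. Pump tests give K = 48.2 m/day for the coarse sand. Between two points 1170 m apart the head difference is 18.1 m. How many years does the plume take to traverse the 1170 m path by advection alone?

Hydraulic gradient i = Δh / L = 18.1 / 1170 = 0.01547.
Darcy flux q = K · i = 48.20 × 0.01547 = 0.7457 m/day.
Seepage velocity v = q / n_e = 0.7457 / 0.32 = 2.330 m/day.
Travel time t = L / v = 1170 / 2.330 = 502.1 days = 1.375 years.

1.37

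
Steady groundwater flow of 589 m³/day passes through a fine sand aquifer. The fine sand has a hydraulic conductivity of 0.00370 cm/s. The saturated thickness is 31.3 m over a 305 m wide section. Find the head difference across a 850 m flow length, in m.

16.4

Convert K: 0.00370 cm/s × 864 = 3.197 m/day.
Cross-sectional area A = 305 × 31.3 = 9546 m².
From Q = K·A·i, i = Q / (K·A) = 589 / (3.197 × 9546) = 0.01930.
Head loss Δh = i · L = 0.01930 × 850 = 16.40 m.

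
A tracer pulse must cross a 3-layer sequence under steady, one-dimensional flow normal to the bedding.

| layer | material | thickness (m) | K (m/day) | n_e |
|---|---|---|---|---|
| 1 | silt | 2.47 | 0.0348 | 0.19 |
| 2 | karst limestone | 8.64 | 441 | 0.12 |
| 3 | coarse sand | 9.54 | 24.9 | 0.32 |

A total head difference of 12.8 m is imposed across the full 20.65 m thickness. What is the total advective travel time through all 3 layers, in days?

25.4

With flow normal to the layers, continuity requires the same specific discharge q through every layer.
Σ(b_i/K_i) = 2.47/0.0348 + 8.64/441 + 9.54/24.9 = 71.38 d.
q = Δh / Σ(b_i/K_i) = 12.8 / 71.38 = 0.1793 m/day.
In each layer the seepage velocity is v_i = q/n_i, so the layer transit time is t_i = b_i·n_i / q:
  layer 1 (silt): t_1 = 2.47 × 0.19 / 0.1793 = 2.617 d
  layer 2 (karst limestone): t_2 = 8.64 × 0.12 / 0.1793 = 5.782 d
  layer 3 (coarse sand): t_3 = 9.54 × 0.32 / 0.1793 = 17.02 d
Total t = Σ t_i = 25.42 days.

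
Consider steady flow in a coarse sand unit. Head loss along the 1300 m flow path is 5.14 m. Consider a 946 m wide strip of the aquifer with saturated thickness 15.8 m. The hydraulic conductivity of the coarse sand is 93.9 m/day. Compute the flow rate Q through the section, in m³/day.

Cross-sectional area A = 946 × 15.8 = 14947 m².
Hydraulic gradient i = Δh / L = 5.14 / 1300 = 0.003954.
Darcy's law: Q = K · A · i = 93.90 × 14947 × 0.003954 = 5549 m³/day.

5550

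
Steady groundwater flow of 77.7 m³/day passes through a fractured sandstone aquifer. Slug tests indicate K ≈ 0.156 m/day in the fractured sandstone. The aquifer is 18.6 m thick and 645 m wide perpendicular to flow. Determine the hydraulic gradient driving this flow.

Cross-sectional area A = 645 × 18.6 = 11997 m².
From Q = K·A·i, i = Q / (K·A) = 77.7 / (0.1560 × 11997) = 0.04152.

0.0415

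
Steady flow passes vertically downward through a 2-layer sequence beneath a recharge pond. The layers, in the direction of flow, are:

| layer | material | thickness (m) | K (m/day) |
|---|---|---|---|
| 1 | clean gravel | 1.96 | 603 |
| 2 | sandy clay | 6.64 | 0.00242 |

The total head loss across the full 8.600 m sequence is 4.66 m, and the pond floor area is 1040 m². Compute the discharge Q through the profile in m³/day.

1.77

Flow is perpendicular to layering, so the layers act in series and the equivalent K is the thickness-weighted harmonic mean.
Total thickness L = 1.96 + 6.64 = 8.600 m.
Σ(b_i/K_i) = 1.96/603 + 6.64/0.00242 = 2744 d.
K_eq = L / Σ(b_i/K_i) = 8.600 / 2744 = 0.003134 m/day.
Q = K_eq · A · (Δh/L) = 0.003134 × 1040 × (4.66/8.600) = 1.766 m³/day.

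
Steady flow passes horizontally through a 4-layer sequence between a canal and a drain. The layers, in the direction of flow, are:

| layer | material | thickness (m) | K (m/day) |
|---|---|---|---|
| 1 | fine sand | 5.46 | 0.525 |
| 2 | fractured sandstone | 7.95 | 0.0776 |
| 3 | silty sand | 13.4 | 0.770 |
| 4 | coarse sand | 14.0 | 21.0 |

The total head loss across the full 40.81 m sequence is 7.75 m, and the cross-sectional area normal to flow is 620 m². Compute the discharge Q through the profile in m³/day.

Flow is perpendicular to layering, so the layers act in series and the equivalent K is the thickness-weighted harmonic mean.
Total thickness L = 5.46 + 7.95 + 13.4 + 14.0 = 40.81 m.
Σ(b_i/K_i) = 5.46/0.525 + 7.95/0.0776 + 13.4/0.770 + 14.0/21.0 = 130.9 d.
K_eq = L / Σ(b_i/K_i) = 40.81 / 130.9 = 0.3117 m/day.
Q = K_eq · A · (Δh/L) = 0.3117 × 620 × (7.75/40.81) = 36.70 m³/day.

36.7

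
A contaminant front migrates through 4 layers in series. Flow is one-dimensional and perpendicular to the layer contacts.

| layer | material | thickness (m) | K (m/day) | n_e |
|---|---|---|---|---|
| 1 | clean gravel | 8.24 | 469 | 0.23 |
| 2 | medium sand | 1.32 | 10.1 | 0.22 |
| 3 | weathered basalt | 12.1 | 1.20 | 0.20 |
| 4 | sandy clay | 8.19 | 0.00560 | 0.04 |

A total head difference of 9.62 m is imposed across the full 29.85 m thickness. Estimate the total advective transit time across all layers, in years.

With flow normal to the layers, continuity requires the same specific discharge q through every layer.
Σ(b_i/K_i) = 8.24/469 + 1.32/10.1 + 12.1/1.20 + 8.19/0.00560 = 1473 d.
q = Δh / Σ(b_i/K_i) = 9.62 / 1473 = 0.006532 m/day.
In each layer the seepage velocity is v_i = q/n_i, so the layer transit time is t_i = b_i·n_i / q:
  layer 1 (clean gravel): t_1 = 8.24 × 0.23 / 0.006532 = 290.1 d
  layer 2 (medium sand): t_2 = 1.32 × 0.22 / 0.006532 = 44.46 d
  layer 3 (weathered basalt): t_3 = 12.1 × 0.20 / 0.006532 = 370.5 d
  layer 4 (sandy clay): t_4 = 8.19 × 0.04 / 0.006532 = 50.15 d
Total t = Σ t_i = 755.2 days = 2.068 years.

2.07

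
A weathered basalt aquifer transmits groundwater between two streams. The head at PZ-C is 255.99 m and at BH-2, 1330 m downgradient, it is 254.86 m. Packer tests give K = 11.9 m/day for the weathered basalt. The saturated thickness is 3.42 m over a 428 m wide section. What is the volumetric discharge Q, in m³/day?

Cross-sectional area A = 428 × 3.42 = 1464 m².
Hydraulic gradient i = (255.99 − 254.86) / 1330 = 1.13 / 1330 = 0.0008496.
Darcy's law: Q = K · A · i = 11.90 × 1464 × 0.0008496 = 14.80 m³/day.

14.8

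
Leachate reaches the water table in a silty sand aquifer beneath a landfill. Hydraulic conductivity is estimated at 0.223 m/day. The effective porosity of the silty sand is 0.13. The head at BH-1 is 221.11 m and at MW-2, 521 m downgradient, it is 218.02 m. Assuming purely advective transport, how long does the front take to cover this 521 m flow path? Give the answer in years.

Hydraulic gradient i = (221.11 − 218.02) / 521 = 3.09 / 521 = 0.005931.
Darcy flux q = K · i = 0.2230 × 0.005931 = 0.001323 m/day.
Seepage velocity v = q / n_e = 0.001323 / 0.13 = 0.01017 m/day.
Travel time t = L / v = 521 / 0.01017 = 51210 days = 140.2 years.

140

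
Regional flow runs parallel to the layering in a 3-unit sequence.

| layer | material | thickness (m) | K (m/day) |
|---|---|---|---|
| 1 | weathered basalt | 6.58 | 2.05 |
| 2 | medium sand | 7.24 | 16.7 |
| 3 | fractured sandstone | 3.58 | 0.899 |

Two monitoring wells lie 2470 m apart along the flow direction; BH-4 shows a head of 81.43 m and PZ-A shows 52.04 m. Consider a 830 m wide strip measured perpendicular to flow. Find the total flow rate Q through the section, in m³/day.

Flow is parallel to layering, so each bed carries its own Darcy discharge and the transmissivities add.
Σ(K_i·b_i) = 2.05×6.58 + 16.7×7.24 + 0.899×3.58 = 137.6 m²/day.
Hydraulic gradient i = (81.43 − 52.04) / 2470 = 29.39 / 2470 = 0.01190.
Q = Σ(K_i·b_i) · W · i = 137.6 × 830 × 0.01190 = 1359 m³/day.

1360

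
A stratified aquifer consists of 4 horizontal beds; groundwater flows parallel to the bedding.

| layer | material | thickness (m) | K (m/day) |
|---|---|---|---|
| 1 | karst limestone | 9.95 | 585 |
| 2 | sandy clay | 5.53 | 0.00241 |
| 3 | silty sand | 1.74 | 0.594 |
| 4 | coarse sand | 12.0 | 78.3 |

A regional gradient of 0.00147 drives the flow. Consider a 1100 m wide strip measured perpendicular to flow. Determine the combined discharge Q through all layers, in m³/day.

10900

Flow is parallel to layering, so each bed carries its own Darcy discharge and the transmissivities add.
Σ(K_i·b_i) = 585×9.95 + 0.00241×5.53 + 0.594×1.74 + 78.3×12.0 = 6761 m²/day.
Hydraulic gradient i = 0.00147.
Q = Σ(K_i·b_i) · W · i = 6761 × 1100 × 0.001470 = 10933 m³/day.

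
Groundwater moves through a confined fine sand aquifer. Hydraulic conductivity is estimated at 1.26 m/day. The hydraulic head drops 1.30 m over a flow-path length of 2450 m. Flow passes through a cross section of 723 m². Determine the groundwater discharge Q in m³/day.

0.483

Hydraulic gradient i = Δh / L = 1.30 / 2450 = 0.0005306.
Darcy's law: Q = K · A · i = 1.260 × 723.0 × 0.0005306 = 0.4834 m³/day.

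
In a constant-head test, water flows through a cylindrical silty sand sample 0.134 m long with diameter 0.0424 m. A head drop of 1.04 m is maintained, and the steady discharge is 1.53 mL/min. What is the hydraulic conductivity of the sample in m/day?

0.201

Cross-sectional area A = π·(d/2)² = π × (0.0424/2)² = 0.001412 m².
Convert discharge: 1.53 mL/min = 2.550e-08 m³/s.
Darcy's law rearranged: K = Q·L / (A·Δh) = 2.550e-08 × 0.134 / (0.001412 × 1.04) = 2.327e-06 m/s = 0.2010 m/day.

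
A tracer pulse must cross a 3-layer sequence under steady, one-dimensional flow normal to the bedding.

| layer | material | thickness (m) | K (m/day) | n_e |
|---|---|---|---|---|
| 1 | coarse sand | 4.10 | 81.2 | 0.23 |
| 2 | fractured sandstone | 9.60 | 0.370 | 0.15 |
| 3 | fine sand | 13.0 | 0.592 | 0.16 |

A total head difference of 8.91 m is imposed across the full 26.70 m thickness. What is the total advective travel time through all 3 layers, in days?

24.0

With flow normal to the layers, continuity requires the same specific discharge q through every layer.
Σ(b_i/K_i) = 4.10/81.2 + 9.60/0.370 + 13.0/0.592 = 47.96 d.
q = Δh / Σ(b_i/K_i) = 8.91 / 47.96 = 0.1858 m/day.
In each layer the seepage velocity is v_i = q/n_i, so the layer transit time is t_i = b_i·n_i / q:
  layer 1 (coarse sand): t_1 = 4.10 × 0.23 / 0.1858 = 5.075 d
  layer 2 (fractured sandstone): t_2 = 9.60 × 0.15 / 0.1858 = 7.750 d
  layer 3 (fine sand): t_3 = 13.0 × 0.16 / 0.1858 = 11.20 d
Total t = Σ t_i = 24.02 days.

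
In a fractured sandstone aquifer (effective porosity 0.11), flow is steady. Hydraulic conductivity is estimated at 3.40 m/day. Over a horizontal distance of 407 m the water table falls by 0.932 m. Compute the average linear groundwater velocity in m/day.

Hydraulic gradient i = Δh / L = 0.932 / 407 = 0.002290.
Darcy flux q = K · i = 3.400 × 0.002290 = 0.007786 m/day.
Seepage velocity v = q / n_e = 0.007786 / 0.11 = 0.07078 m/day.

0.0708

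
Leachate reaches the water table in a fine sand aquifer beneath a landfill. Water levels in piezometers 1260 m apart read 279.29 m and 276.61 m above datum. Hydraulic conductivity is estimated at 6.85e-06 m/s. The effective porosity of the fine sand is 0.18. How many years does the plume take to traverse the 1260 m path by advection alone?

Convert K: 6.85e-06 m/s × 86400 = 0.5918 m/day.
Hydraulic gradient i = (279.29 − 276.61) / 1260 = 2.68 / 1260 = 0.002127.
Darcy flux q = K · i = 0.5918 × 0.002127 = 0.001259 m/day.
Seepage velocity v = q / n_e = 0.001259 / 0.18 = 0.006994 m/day.
Travel time t = L / v = 1260 / 0.006994 = 1.802e+05 days = 493.3 years.

493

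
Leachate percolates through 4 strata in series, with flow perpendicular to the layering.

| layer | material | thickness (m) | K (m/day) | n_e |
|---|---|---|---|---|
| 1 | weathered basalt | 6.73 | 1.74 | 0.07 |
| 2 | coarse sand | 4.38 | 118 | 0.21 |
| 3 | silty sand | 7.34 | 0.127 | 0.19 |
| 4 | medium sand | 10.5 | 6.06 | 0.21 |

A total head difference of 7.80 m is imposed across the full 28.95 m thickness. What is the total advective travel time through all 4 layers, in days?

40.6

With flow normal to the layers, continuity requires the same specific discharge q through every layer.
Σ(b_i/K_i) = 6.73/1.74 + 4.38/118 + 7.34/0.127 + 10.5/6.06 = 63.43 d.
q = Δh / Σ(b_i/K_i) = 7.80 / 63.43 = 0.1230 m/day.
In each layer the seepage velocity is v_i = q/n_i, so the layer transit time is t_i = b_i·n_i / q:
  layer 1 (weathered basalt): t_1 = 6.73 × 0.07 / 0.1230 = 3.831 d
  layer 2 (coarse sand): t_2 = 4.38 × 0.21 / 0.1230 = 7.480 d
  layer 3 (silty sand): t_3 = 7.34 × 0.19 / 0.1230 = 11.34 d
  layer 4 (medium sand): t_4 = 10.5 × 0.21 / 0.1230 = 17.93 d
Total t = Σ t_i = 40.58 days.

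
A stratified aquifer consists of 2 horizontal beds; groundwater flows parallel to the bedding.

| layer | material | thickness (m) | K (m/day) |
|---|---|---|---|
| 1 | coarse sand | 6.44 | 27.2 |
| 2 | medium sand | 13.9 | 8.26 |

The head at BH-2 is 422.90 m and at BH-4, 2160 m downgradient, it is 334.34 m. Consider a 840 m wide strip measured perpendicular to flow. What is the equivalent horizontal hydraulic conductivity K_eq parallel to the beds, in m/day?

Flow is parallel to layering, so each bed carries its own Darcy discharge and the transmissivities add.
Σ(K_i·b_i) = 27.2×6.44 + 8.26×13.9 = 290.0 m²/day.
Total thickness b = 20.34 m, so K_eq = Σ(K_i·b_i)/b = 14.26 m/day.

14.3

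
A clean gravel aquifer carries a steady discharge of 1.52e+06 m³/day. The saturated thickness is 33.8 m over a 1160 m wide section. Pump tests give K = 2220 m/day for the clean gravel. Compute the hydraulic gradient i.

Cross-sectional area A = 1160 × 33.8 = 39208 m².
From Q = K·A·i, i = Q / (K·A) = 1.52e+06 / (2220 × 39208) = 0.01746.

0.0175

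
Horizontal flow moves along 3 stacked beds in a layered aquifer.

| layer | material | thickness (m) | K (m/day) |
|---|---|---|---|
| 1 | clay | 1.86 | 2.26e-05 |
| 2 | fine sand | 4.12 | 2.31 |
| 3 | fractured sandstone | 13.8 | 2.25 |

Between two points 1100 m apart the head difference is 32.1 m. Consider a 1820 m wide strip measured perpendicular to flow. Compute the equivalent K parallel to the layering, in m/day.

2.05

Flow is parallel to layering, so each bed carries its own Darcy discharge and the transmissivities add.
Σ(K_i·b_i) = 2.26e-05×1.86 + 2.31×4.12 + 2.25×13.8 = 40.57 m²/day.
Total thickness b = 19.78 m, so K_eq = Σ(K_i·b_i)/b = 2.051 m/day.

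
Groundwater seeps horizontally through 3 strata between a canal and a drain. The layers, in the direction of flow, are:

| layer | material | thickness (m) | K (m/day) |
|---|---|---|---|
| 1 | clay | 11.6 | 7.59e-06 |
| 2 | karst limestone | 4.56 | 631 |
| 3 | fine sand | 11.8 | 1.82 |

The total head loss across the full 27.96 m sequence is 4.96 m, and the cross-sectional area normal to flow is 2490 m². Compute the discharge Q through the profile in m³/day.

0.00808

Flow is perpendicular to layering, so the layers act in series and the equivalent K is the thickness-weighted harmonic mean.
Total thickness L = 11.6 + 4.56 + 11.8 = 27.96 m.
Σ(b_i/K_i) = 11.6/7.59e-06 + 4.56/631 + 11.8/1.82 = 1.528e+06 d.
K_eq = L / Σ(b_i/K_i) = 27.96 / 1.528e+06 = 1.829e-05 m/day.
Q = K_eq · A · (Δh/L) = 1.829e-05 × 2490 × (4.96/27.96) = 0.008081 m³/day.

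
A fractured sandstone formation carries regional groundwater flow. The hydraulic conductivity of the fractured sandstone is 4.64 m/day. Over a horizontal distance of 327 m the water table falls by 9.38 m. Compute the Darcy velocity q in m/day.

0.133

Hydraulic gradient i = Δh / L = 9.38 / 327 = 0.02869.
Specific discharge q = K · i = 4.640 × 0.02869 = 0.1331 m/day.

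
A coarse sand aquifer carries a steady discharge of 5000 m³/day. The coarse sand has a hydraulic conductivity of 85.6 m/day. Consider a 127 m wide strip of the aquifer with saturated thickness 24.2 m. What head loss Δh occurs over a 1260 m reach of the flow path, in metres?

Cross-sectional area A = 127 × 24.2 = 3073 m².
From Q = K·A·i, i = Q / (K·A) = 5000 / (85.60 × 3073) = 0.01901.
Head loss Δh = i · L = 0.01901 × 1260 = 23.95 m.

23.9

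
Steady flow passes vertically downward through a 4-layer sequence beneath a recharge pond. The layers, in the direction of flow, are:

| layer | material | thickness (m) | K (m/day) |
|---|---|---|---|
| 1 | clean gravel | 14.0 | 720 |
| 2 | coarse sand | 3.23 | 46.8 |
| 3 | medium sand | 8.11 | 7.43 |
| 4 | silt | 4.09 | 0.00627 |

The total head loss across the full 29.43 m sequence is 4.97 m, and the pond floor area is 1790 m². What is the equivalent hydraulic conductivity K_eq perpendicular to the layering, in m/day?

Flow is perpendicular to layering, so the layers act in series and the equivalent K is the thickness-weighted harmonic mean.
Total thickness L = 14.0 + 3.23 + 8.11 + 4.09 = 29.43 m.
Σ(b_i/K_i) = 14.0/720 + 3.23/46.8 + 8.11/7.43 + 4.09/0.00627 = 653.5 d.
K_eq = L / Σ(b_i/K_i) = 29.43 / 653.5 = 0.04503 m/day.

0.0450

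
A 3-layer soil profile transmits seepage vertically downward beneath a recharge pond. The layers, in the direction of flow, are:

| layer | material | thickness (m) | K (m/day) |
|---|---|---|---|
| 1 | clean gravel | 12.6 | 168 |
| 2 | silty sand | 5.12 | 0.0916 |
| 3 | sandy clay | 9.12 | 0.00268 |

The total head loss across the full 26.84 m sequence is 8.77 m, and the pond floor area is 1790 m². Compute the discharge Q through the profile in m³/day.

Flow is perpendicular to layering, so the layers act in series and the equivalent K is the thickness-weighted harmonic mean.
Total thickness L = 12.6 + 5.12 + 9.12 = 26.84 m.
Σ(b_i/K_i) = 12.6/168 + 5.12/0.0916 + 9.12/0.00268 = 3459 d.
K_eq = L / Σ(b_i/K_i) = 26.84 / 3459 = 0.007760 m/day.
Q = K_eq · A · (Δh/L) = 0.007760 × 1790 × (8.77/26.84) = 4.538 m³/day.

4.54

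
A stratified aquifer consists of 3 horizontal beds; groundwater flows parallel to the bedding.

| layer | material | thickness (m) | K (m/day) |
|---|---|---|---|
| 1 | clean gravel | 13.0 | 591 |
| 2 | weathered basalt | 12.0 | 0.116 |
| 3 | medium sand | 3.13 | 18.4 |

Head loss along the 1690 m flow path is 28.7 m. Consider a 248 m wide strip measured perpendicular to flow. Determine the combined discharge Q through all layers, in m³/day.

Flow is parallel to layering, so each bed carries its own Darcy discharge and the transmissivities add.
Σ(K_i·b_i) = 591×13.0 + 0.116×12.0 + 18.4×3.13 = 7742 m²/day.
Hydraulic gradient i = Δh / L = 28.7 / 1690 = 0.01698.
Q = Σ(K_i·b_i) · W · i = 7742 × 248 × 0.01698 = 32606 m³/day.

32600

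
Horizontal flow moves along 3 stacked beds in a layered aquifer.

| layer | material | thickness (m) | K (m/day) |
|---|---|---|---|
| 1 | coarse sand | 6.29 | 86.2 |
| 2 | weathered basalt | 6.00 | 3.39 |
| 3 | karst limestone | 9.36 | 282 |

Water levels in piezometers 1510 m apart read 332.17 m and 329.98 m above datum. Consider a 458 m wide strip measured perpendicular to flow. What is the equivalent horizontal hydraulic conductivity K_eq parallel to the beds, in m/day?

Flow is parallel to layering, so each bed carries its own Darcy discharge and the transmissivities add.
Σ(K_i·b_i) = 86.2×6.29 + 3.39×6.00 + 282×9.36 = 3202 m²/day.
Total thickness b = 21.65 m, so K_eq = Σ(K_i·b_i)/b = 147.9 m/day.

148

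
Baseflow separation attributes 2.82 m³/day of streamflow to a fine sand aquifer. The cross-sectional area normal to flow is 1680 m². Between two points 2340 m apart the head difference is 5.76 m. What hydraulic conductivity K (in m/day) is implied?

Hydraulic gradient i = Δh / L = 5.76 / 2340 = 0.002462.
From Q = K·A·i, K = Q / (A·i) = 2.82 / (1680 × 0.002462) = 0.6819 m/day.

0.682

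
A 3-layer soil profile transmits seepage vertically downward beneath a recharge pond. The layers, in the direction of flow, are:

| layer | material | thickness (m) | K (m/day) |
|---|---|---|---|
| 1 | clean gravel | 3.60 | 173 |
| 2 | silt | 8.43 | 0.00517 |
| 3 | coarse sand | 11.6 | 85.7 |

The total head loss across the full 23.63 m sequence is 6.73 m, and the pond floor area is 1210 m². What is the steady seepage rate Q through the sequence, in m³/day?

4.99

Flow is perpendicular to layering, so the layers act in series and the equivalent K is the thickness-weighted harmonic mean.
Total thickness L = 3.60 + 8.43 + 11.6 = 23.63 m.
Σ(b_i/K_i) = 3.60/173 + 8.43/0.00517 + 11.6/85.7 = 1631 d.
K_eq = L / Σ(b_i/K_i) = 23.63 / 1631 = 0.01449 m/day.
Q = K_eq · A · (Δh/L) = 0.01449 × 1210 × (6.73/23.63) = 4.994 m³/day.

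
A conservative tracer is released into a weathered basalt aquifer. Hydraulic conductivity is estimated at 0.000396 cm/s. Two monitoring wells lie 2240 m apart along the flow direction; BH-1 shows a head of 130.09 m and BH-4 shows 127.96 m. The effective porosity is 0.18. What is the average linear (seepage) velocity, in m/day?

0.00181

Convert K: 0.000396 cm/s × 864 = 0.3421 m/day.
Hydraulic gradient i = (130.09 − 127.96) / 2240 = 2.13 / 2240 = 0.0009509.
Darcy flux q = K · i = 0.3421 × 0.0009509 = 0.0003253 m/day.
Seepage velocity v = q / n_e = 0.0003253 / 0.18 = 0.001807 m/day.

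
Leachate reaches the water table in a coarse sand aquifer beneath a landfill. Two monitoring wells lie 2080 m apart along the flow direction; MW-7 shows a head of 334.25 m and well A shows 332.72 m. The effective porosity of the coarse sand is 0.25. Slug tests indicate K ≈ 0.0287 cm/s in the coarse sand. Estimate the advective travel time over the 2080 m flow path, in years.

78.1

Convert K: 0.0287 cm/s × 864 = 24.80 m/day.
Hydraulic gradient i = (334.25 − 332.72) / 2080 = 1.53 / 2080 = 0.0007356.
Darcy flux q = K · i = 24.80 × 0.0007356 = 0.01824 m/day.
Seepage velocity v = q / n_e = 0.01824 / 0.25 = 0.07296 m/day.
Travel time t = L / v = 2080 / 0.07296 = 28509 days = 78.05 years.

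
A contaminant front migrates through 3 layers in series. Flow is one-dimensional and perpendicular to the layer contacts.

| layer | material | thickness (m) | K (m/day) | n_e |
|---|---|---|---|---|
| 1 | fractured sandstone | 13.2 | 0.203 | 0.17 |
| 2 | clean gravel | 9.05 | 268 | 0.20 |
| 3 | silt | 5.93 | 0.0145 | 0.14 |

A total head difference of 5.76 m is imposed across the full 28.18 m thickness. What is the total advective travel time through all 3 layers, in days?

With flow normal to the layers, continuity requires the same specific discharge q through every layer.
Σ(b_i/K_i) = 13.2/0.203 + 9.05/268 + 5.93/0.0145 = 474.0 d.
q = Δh / Σ(b_i/K_i) = 5.76 / 474.0 = 0.01215 m/day.
In each layer the seepage velocity is v_i = q/n_i, so the layer transit time is t_i = b_i·n_i / q:
  layer 1 (fractured sandstone): t_1 = 13.2 × 0.17 / 0.01215 = 184.7 d
  layer 2 (clean gravel): t_2 = 9.05 × 0.20 / 0.01215 = 149.0 d
  layer 3 (silt): t_3 = 5.93 × 0.14 / 0.01215 = 68.32 d
Total t = Σ t_i = 401.9 days.

402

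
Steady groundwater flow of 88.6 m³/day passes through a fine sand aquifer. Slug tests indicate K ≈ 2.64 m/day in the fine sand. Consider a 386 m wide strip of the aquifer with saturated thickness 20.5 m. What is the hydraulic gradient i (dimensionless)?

Cross-sectional area A = 386 × 20.5 = 7913 m².
From Q = K·A·i, i = Q / (K·A) = 88.6 / (2.640 × 7913) = 0.004241.

0.00424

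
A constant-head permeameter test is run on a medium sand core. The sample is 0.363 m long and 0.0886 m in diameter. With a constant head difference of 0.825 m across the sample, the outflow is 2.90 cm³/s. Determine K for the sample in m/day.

Cross-sectional area A = π·(d/2)² = π × (0.0886/2)² = 0.006165 m².
Convert discharge: 2.90 cm³/s = 2.900e-06 m³/s.
Darcy's law rearranged: K = Q·L / (A·Δh) = 2.900e-06 × 0.363 / (0.006165 × 0.825) = 0.0002070 m/s = 17.88 m/day.

17.9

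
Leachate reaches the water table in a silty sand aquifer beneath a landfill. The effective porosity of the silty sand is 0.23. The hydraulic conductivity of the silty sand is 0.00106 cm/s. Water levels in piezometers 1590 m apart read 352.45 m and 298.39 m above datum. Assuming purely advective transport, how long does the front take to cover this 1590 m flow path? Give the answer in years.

32.2

Convert K: 0.00106 cm/s × 864 = 0.9158 m/day.
Hydraulic gradient i = (352.45 − 298.39) / 1590 = 54.06 / 1590 = 0.03400.
Darcy flux q = K · i = 0.9158 × 0.03400 = 0.03114 m/day.
Seepage velocity v = q / n_e = 0.03114 / 0.23 = 0.1354 m/day.
Travel time t = L / v = 1590 / 0.1354 = 11744 days = 32.15 years.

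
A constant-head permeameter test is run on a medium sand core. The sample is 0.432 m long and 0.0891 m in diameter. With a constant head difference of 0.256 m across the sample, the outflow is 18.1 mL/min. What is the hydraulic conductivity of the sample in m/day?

Cross-sectional area A = π·(d/2)² = π × (0.0891/2)² = 0.006235 m².
Convert discharge: 18.1 mL/min = 3.017e-07 m³/s.
Darcy's law rearranged: K = Q·L / (A·Δh) = 3.017e-07 × 0.432 / (0.006235 × 0.256) = 8.164e-05 m/s = 7.054 m/day.

7.05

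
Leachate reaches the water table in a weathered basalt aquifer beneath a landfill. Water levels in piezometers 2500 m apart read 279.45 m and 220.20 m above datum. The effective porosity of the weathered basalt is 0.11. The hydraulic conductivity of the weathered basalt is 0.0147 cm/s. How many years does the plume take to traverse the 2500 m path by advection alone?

Convert K: 0.0147 cm/s × 864 = 12.70 m/day.
Hydraulic gradient i = (279.45 − 220.20) / 2500 = 59.25 / 2500 = 0.02370.
Darcy flux q = K · i = 12.70 × 0.02370 = 0.3010 m/day.
Seepage velocity v = q / n_e = 0.3010 / 0.11 = 2.736 m/day.
Travel time t = L / v = 2500 / 2.736 = 913.6 days = 2.501 years.

2.50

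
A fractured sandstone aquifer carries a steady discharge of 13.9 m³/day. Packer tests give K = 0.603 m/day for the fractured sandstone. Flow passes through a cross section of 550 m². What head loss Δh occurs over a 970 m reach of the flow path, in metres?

40.7

From Q = K·A·i, i = Q / (K·A) = 13.9 / (0.6030 × 550.0) = 0.04191.
Head loss Δh = i · L = 0.04191 × 970 = 40.65 m.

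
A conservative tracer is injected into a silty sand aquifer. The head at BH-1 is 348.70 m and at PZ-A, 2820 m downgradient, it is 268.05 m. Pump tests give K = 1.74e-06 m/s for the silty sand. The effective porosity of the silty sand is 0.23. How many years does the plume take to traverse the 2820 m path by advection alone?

Convert K: 1.74e-06 m/s × 86400 = 0.1503 m/day.
Hydraulic gradient i = (348.70 − 268.05) / 2820 = 80.65 / 2820 = 0.02860.
Darcy flux q = K · i = 0.1503 × 0.02860 = 0.004300 m/day.
Seepage velocity v = q / n_e = 0.004300 / 0.23 = 0.01869 m/day.
Travel time t = L / v = 2820 / 0.01869 = 1.509e+05 days = 413.0 years.

413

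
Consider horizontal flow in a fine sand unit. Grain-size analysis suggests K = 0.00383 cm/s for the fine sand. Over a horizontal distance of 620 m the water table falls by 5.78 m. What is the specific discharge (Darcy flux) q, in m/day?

Convert K: 0.00383 cm/s × 864 = 3.309 m/day.
Hydraulic gradient i = Δh / L = 5.78 / 620 = 0.009323.
Specific discharge q = K · i = 3.309 × 0.009323 = 0.03085 m/day.

0.0308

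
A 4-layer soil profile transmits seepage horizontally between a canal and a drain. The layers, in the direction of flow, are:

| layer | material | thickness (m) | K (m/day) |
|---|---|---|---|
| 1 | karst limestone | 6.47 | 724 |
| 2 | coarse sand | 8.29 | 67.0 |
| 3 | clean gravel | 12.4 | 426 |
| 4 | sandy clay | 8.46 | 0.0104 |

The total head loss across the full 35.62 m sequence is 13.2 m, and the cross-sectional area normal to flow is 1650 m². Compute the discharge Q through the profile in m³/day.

26.8

Flow is perpendicular to layering, so the layers act in series and the equivalent K is the thickness-weighted harmonic mean.
Total thickness L = 6.47 + 8.29 + 12.4 + 8.46 = 35.62 m.
Σ(b_i/K_i) = 6.47/724 + 8.29/67.0 + 12.4/426 + 8.46/0.0104 = 813.6 d.
K_eq = L / Σ(b_i/K_i) = 35.62 / 813.6 = 0.04378 m/day.
Q = K_eq · A · (Δh/L) = 0.04378 × 1650 × (13.2/35.62) = 26.77 m³/day.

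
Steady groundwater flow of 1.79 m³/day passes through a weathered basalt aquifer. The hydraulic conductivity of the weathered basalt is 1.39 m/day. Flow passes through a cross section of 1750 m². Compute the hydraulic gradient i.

0.000736

From Q = K·A·i, i = Q / (K·A) = 1.79 / (1.390 × 1750) = 0.0007359.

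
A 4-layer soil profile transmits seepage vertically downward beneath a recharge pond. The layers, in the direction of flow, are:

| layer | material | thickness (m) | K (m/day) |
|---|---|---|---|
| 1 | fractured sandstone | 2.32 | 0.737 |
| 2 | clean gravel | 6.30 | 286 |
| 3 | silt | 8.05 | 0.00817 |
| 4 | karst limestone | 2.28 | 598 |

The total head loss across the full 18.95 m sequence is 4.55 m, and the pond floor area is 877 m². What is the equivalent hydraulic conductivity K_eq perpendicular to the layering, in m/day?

0.0192

Flow is perpendicular to layering, so the layers act in series and the equivalent K is the thickness-weighted harmonic mean.
Total thickness L = 2.32 + 6.30 + 8.05 + 2.28 = 18.95 m.
Σ(b_i/K_i) = 2.32/0.737 + 6.30/286 + 8.05/0.00817 + 2.28/598 = 988.5 d.
K_eq = L / Σ(b_i/K_i) = 18.95 / 988.5 = 0.01917 m/day.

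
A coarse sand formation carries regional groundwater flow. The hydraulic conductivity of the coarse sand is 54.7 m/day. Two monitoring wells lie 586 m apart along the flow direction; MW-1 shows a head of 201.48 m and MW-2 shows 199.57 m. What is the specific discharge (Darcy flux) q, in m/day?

0.178

Hydraulic gradient i = (201.48 − 199.57) / 586 = 1.91 / 586 = 0.003259.
Specific discharge q = K · i = 54.70 × 0.003259 = 0.1783 m/day.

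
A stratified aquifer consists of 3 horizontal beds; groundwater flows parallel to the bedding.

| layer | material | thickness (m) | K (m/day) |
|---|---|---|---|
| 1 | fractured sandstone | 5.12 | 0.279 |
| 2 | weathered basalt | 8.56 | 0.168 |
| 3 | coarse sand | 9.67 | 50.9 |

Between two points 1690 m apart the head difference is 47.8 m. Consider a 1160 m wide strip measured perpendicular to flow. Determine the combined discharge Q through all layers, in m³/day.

16200

Flow is parallel to layering, so each bed carries its own Darcy discharge and the transmissivities add.
Σ(K_i·b_i) = 0.279×5.12 + 0.168×8.56 + 50.9×9.67 = 495.1 m²/day.
Hydraulic gradient i = Δh / L = 47.8 / 1690 = 0.02828.
Q = Σ(K_i·b_i) · W · i = 495.1 × 1160 × 0.02828 = 16243 m³/day.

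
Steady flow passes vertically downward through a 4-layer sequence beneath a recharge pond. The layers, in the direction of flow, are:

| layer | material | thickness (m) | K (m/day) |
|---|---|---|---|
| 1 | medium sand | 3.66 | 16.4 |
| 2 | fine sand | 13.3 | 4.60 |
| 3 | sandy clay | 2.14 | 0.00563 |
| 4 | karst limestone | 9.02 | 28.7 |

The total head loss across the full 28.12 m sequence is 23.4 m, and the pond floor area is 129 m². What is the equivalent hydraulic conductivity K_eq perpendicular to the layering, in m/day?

0.0733

Flow is perpendicular to layering, so the layers act in series and the equivalent K is the thickness-weighted harmonic mean.
Total thickness L = 3.66 + 13.3 + 2.14 + 9.02 = 28.12 m.
Σ(b_i/K_i) = 3.66/16.4 + 13.3/4.60 + 2.14/0.00563 + 9.02/28.7 = 383.5 d.
K_eq = L / Σ(b_i/K_i) = 28.12 / 383.5 = 0.07332 m/day.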